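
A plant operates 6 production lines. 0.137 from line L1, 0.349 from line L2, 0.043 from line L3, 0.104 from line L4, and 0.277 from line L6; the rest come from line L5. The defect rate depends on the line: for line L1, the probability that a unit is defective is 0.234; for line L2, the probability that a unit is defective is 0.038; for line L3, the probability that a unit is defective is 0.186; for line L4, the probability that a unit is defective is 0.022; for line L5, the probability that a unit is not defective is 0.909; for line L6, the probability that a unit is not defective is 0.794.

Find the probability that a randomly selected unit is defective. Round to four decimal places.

P(L5) = 1 − (0.137 + 0.349 + 0.043 + 0.104 + 0.277) = 0.09.
P(D|L5) = 1 − 0.909 = 0.091.
P(D|L6) = 1 − 0.794 = 0.206.
By the law of total probability,
P(D) = P(D|L1)·P(L1) + P(D|L2)·P(L2) + P(D|L3)·P(L3) + P(D|L4)·P(L4) + P(D|L5)·P(L5) + P(D|L6)·P(L6)
      = 0.234·0.137 + 0.038·0.349 + 0.186·0.043 + 0.022·0.104 + 0.091·0.09 + 0.206·0.277
      = 0.032058 + 0.013262 + 0.007998 + 0.002288 + 0.00819 + 0.057062 = 0.120858

P(D) ≈ 0.1209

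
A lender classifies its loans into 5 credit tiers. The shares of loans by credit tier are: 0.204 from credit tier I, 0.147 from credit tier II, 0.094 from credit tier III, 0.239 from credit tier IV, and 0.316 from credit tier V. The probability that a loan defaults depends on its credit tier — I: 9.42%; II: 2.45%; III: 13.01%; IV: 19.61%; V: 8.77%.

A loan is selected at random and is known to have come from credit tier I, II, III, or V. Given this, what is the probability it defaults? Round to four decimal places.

Let S = {I, II, III, V}.
P(S) = 0.204 + 0.147 + 0.094 + 0.316 = 0.761.
P(D ∩ S) = 0.0942·0.204 + 0.0245·0.147 + 0.1301·0.094 + 0.0877·0.316 = 0.0192168 + 0.0036015 + 0.0122294 + 0.0277132 = 0.0627609.
P(D | S) = 0.0627609 / 0.761 = 0.082472…

0.0825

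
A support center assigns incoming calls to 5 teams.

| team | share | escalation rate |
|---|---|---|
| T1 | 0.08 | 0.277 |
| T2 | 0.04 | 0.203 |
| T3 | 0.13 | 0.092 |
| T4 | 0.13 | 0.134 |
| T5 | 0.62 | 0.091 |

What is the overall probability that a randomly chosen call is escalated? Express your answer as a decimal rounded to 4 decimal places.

Summing over the partition,
P(E) = P(E|T1)·P(T1) + P(E|T2)·P(T2) + P(E|T3)·P(T3) + P(E|T4)·P(T4) + P(E|T5)·P(T5)
      = 0.277·0.08 + 0.203·0.04 + 0.092·0.13 + 0.134·0.13 + 0.091·0.62
      = 0.02216 + 0.00812 + 0.01196 + 0.01742 + 0.05642 = 0.11608

0.1161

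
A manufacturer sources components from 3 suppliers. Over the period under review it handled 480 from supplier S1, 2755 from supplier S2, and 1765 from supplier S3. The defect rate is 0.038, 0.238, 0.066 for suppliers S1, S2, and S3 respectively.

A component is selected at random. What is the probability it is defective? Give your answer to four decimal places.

0.1581

Total: 480 + 2755 + 1765 = 5000.
P(S1) = 480/5000 = 0.096. P(S2) = 2755/5000 = 0.551. P(S3) = 1765/5000 = 0.353.
Summing over the partition,
P(D) = P(D|S1)·P(S1) + P(D|S2)·P(S2) + P(D|S3)·P(S3)
      = 0.038·0.096 + 0.238·0.551 + 0.066·0.353
      = 0.003648 + 0.131138 + 0.023298 = 0.158084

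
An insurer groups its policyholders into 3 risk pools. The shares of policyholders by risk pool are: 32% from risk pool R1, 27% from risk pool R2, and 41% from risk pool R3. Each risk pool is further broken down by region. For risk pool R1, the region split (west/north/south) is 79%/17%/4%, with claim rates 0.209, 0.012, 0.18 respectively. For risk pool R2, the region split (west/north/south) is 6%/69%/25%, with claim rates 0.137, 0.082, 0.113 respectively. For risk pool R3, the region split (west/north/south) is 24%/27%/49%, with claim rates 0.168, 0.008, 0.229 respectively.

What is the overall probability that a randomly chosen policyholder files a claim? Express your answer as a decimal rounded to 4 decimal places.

P(C) ≈ 0.1443

P(C|R1) = 0.79·0.209 + 0.17·0.012 + 0.04·0.18 = 0.16511 + 0.00204 + 0.0072 = 0.17435
P(C|R2) = 0.06·0.137 + 0.69·0.082 + 0.25·0.113 = 0.00822 + 0.05658 + 0.02825 = 0.09305
P(C|R3) = 0.24·0.168 + 0.27·0.008 + 0.49·0.229 = 0.04032 + 0.00216 + 0.11221 = 0.15469
Then overall,
P(C) = 0.32·0.17435 + 0.27·0.09305 + 0.41·0.15469
      = 0.055792 + 0.0251235 + 0.0634229 = 0.1443384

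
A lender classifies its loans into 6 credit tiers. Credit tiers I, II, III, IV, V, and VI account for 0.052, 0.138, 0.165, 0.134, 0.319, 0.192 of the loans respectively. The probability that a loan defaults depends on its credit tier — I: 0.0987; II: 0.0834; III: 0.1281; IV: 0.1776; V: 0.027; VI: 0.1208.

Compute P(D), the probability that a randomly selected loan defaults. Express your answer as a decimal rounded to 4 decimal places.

0.0934

By the law of total probability,
P(D) = P(D|I)·P(I) + P(D|II)·P(II) + P(D|III)·P(III) + P(D|IV)·P(IV) + P(D|V)·P(V) + P(D|VI)·P(VI)
      = 0.0987·0.052 + 0.0834·0.138 + 0.1281·0.165 + 0.1776·0.134 + 0.027·0.319 + 0.1208·0.192
      = 0.0051324 + 0.0115092 + 0.0211365 + 0.0237984 + 0.008613 + 0.0231936 = 0.0933831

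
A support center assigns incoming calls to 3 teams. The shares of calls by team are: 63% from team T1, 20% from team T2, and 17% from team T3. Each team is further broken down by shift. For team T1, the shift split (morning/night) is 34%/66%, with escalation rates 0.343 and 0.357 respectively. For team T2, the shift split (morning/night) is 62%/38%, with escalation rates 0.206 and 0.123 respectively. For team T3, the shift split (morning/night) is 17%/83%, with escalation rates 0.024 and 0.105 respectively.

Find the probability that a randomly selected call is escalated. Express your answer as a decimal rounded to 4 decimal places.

P(E|T1) = 0.34·0.343 + 0.66·0.357 = 0.11662 + 0.23562 = 0.35224
P(E|T2) = 0.62·0.206 + 0.38·0.123 = 0.12772 + 0.04674 = 0.17446
P(E|T3) = 0.17·0.024 + 0.83·0.105 = 0.00408 + 0.08715 = 0.09123
By total probability over the outer partition,
P(E) = 0.63·0.35224 + 0.2·0.17446 + 0.17·0.09123
      = 0.2219112 + 0.034892 + 0.0155091 = 0.2723123

0.2723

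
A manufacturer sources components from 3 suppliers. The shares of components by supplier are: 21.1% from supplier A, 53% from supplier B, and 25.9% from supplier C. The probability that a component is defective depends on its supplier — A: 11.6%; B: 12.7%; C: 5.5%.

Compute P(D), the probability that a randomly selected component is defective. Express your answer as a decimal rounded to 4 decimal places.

Summing over the partition,
P(D) = P(D|A)·P(A) + P(D|B)·P(B) + P(D|C)·P(C)
      = 0.116·0.211 + 0.127·0.53 + 0.055·0.259
      = 0.024476 + 0.06731 + 0.014245 = 0.106031

0.1060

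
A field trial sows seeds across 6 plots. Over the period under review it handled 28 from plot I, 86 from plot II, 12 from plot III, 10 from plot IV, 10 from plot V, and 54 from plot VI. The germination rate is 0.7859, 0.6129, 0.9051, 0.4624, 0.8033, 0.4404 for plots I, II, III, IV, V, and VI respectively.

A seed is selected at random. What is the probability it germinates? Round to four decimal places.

0.6101

Total: 28 + 86 + 12 + 10 + 10 + 54 = 200.
P(I) = 28/200 = 0.14. P(II) = 86/200 = 0.43. P(III) = 12/200 = 0.06. P(IV) = 10/200 = 0.05. P(V) = 10/200 = 0.05. P(VI) = 54/200 = 0.27.
Summing over the partition,
P(G) = P(G|I)·P(I) + P(G|II)·P(II) + P(G|III)·P(III) + P(G|IV)·P(IV) + P(G|V)·P(V) + P(G|VI)·P(VI)
      = 0.7859·0.14 + 0.6129·0.43 + 0.9051·0.06 + 0.4624·0.05 + 0.8033·0.05 + 0.4404·0.27
      = 0.110026 + 0.263547 + 0.054306 + 0.02312 + 0.040165 + 0.118908 = 0.610072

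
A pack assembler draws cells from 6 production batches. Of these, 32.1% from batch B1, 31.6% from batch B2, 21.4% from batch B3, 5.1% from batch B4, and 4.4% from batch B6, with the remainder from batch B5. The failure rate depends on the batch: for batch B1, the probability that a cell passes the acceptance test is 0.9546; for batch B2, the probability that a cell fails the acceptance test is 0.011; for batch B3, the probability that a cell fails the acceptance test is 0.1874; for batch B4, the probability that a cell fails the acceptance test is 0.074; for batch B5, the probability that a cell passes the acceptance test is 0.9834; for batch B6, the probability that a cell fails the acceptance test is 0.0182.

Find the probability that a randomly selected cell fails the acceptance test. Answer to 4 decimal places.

0.0636

P(B5) = 1 − (0.321 + 0.316 + 0.214 + 0.051 + 0.044) = 0.054.
P(F|B1) = 1 − 0.9546 = 0.0454.
P(F|B5) = 1 − 0.9834 = 0.0166.
P(F) = P(F|B1)·P(B1) + P(F|B2)·P(B2) + P(F|B3)·P(B3) + P(F|B4)·P(B4) + P(F|B5)·P(B5) + P(F|B6)·P(B6)
      = 0.0454·0.321 + 0.011·0.316 + 0.1874·0.214 + 0.074·0.051 + 0.0166·0.054 + 0.0182·0.044
      = 0.0145734 + 0.003476 + 0.0401036 + 0.003774 + 0.0008964 + 0.0008008 = 0.0636242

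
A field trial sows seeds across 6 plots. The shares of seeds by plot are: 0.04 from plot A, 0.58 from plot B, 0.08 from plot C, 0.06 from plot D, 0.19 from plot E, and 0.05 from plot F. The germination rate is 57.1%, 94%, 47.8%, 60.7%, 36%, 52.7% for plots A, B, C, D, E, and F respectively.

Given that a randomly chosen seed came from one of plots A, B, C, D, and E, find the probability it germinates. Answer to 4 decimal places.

P(G|S) ≈ 0.7485

Let S = {A, B, C, D, E}.
P(S) = 0.04 + 0.58 + 0.08 + 0.06 + 0.19 = 0.95.
P(G ∩ S) = 0.571·0.04 + 0.94·0.58 + 0.478·0.08 + 0.607·0.06 + 0.36·0.19 = 0.02284 + 0.5452 + 0.03824 + 0.03642 + 0.0684 = 0.7111.
P(G | S) = 0.7111 / 0.95 = 0.748526…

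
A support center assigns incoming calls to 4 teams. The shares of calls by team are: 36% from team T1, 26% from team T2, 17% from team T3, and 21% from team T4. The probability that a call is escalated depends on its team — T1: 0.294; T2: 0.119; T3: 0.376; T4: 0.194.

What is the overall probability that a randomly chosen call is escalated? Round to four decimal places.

P(E) = P(E|T1)·P(T1) + P(E|T2)·P(T2) + P(E|T3)·P(T3) + P(E|T4)·P(T4)
      = 0.294·0.36 + 0.119·0.26 + 0.376·0.17 + 0.194·0.21
      = 0.10584 + 0.03094 + 0.06392 + 0.04074 = 0.24144

P(E) ≈ 0.2414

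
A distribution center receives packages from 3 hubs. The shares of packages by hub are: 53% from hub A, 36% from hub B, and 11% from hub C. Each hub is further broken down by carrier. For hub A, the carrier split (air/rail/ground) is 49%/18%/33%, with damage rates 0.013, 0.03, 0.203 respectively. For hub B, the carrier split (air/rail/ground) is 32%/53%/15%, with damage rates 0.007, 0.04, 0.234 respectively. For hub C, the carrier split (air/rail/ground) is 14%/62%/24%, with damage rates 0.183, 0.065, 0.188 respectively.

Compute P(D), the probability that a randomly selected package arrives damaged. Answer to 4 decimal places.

P(D|A) = 0.49·0.013 + 0.18·0.03 + 0.33·0.203 = 0.00637 + 0.0054 + 0.06699 = 0.07876
P(D|B) = 0.32·0.007 + 0.53·0.04 + 0.15·0.234 = 0.00224 + 0.0212 + 0.0351 = 0.05854
P(D|C) = 0.14·0.183 + 0.62·0.065 + 0.24·0.188 = 0.02562 + 0.0403 + 0.04512 = 0.11104
By total probability over the outer partition,
P(D) = 0.53·0.07876 + 0.36·0.05854 + 0.11·0.11104
      = 0.0417428 + 0.0210744 + 0.0122144 = 0.0750316

P(D) ≈ 0.0750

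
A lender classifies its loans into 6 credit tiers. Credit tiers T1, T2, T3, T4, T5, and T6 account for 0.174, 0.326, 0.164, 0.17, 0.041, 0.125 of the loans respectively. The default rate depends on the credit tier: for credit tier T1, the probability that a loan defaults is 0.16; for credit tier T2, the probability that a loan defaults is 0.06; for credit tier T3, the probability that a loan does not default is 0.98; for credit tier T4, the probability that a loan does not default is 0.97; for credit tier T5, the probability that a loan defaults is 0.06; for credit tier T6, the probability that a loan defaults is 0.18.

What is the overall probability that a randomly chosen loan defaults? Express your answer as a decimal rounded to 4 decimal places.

P(D) ≈ 0.0807

P(D|T3) = 1 − 0.98 = 0.02.
P(D|T4) = 1 − 0.97 = 0.03.
P(D) = P(D|T1)·P(T1) + P(D|T2)·P(T2) + P(D|T3)·P(T3) + P(D|T4)·P(T4) + P(D|T5)·P(T5) + P(D|T6)·P(T6)
      = 0.16·0.174 + 0.06·0.326 + 0.02·0.164 + 0.03·0.17 + 0.06·0.041 + 0.18·0.125
      = 0.02784 + 0.01956 + 0.00328 + 0.0051 + 0.00246 + 0.0225 = 0.08074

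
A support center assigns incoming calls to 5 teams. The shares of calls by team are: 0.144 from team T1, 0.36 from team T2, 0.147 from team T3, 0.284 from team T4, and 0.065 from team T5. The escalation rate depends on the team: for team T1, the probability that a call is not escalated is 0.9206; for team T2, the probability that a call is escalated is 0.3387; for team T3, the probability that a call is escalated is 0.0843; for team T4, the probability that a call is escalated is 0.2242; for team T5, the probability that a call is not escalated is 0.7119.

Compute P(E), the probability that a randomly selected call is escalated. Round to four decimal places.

0.2282

P(E|T1) = 1 − 0.9206 = 0.0794.
P(E|T5) = 1 − 0.7119 = 0.2881.
Summing over the partition,
P(E) = P(E|T1)·P(T1) + P(E|T2)·P(T2) + P(E|T3)·P(T3) + P(E|T4)·P(T4) + P(E|T5)·P(T5)
      = 0.0794·0.144 + 0.3387·0.36 + 0.0843·0.147 + 0.2242·0.284 + 0.2881·0.065
      = 0.0114336 + 0.121932 + 0.0123921 + 0.0636728 + 0.0187265 = 0.228157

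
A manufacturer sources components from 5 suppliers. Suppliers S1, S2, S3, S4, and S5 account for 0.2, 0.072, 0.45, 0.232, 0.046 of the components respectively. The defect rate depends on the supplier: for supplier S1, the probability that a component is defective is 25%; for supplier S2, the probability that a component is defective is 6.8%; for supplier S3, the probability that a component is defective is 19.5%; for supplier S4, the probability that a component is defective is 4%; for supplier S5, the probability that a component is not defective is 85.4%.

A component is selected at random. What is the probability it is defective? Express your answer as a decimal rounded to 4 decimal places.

P(D) ≈ 0.1586

P(D|S5) = 1 − 0.854 = 0.146.
By the law of total probability,
P(D) = P(D|S1)·P(S1) + P(D|S2)·P(S2) + P(D|S3)·P(S3) + P(D|S4)·P(S4) + P(D|S5)·P(S5)
      = 0.25·0.2 + 0.068·0.072 + 0.195·0.45 + 0.04·0.232 + 0.146·0.046
      = 0.05 + 0.004896 + 0.08775 + 0.00928 + 0.006716 = 0.158642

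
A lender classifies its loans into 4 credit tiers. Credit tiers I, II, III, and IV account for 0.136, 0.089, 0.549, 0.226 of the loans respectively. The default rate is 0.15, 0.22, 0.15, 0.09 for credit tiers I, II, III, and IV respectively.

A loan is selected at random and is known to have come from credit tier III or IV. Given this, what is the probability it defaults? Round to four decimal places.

Let S = {III, IV}.
P(S) = 0.549 + 0.226 = 0.775.
P(D ∩ S) = 0.15·0.549 + 0.09·0.226 = 0.08235 + 0.02034 = 0.10269.
P(D | S) = 0.10269 / 0.775 = 0.132503…

P(D|S) ≈ 0.1325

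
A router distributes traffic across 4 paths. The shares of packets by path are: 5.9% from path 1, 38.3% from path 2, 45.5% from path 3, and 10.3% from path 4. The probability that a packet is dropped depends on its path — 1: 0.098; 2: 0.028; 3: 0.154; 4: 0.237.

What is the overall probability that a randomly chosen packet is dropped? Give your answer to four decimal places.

P(L) ≈ 0.1110

P(L) = P(L|1)·P(1) + P(L|2)·P(2) + P(L|3)·P(3) + P(L|4)·P(4)
      = 0.098·0.059 + 0.028·0.383 + 0.154·0.455 + 0.237·0.103
      = 0.005782 + 0.010724 + 0.07007 + 0.024411 = 0.110987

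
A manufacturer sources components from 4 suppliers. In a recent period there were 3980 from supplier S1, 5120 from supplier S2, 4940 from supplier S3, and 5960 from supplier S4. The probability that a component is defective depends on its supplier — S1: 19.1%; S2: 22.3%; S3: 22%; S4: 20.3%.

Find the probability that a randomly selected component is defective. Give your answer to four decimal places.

0.2099

Total: 3980 + 5120 + 4940 + 5960 = 20000.
P(S1) = 3980/20000 = 0.199. P(S2) = 5120/20000 = 0.256. P(S3) = 4940/20000 = 0.247. P(S4) = 5960/20000 = 0.298.
P(D) = P(D|S1)·P(S1) + P(D|S2)·P(S2) + P(D|S3)·P(S3) + P(D|S4)·P(S4)
      = 0.191·0.199 + 0.223·0.256 + 0.22·0.247 + 0.203·0.298
      = 0.038009 + 0.057088 + 0.05434 + 0.060494 = 0.209931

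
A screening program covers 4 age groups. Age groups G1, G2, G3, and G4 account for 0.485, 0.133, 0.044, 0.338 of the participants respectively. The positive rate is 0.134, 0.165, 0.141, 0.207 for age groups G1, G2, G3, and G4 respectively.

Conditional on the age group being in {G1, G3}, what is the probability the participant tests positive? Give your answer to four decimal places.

P(T|S) ≈ 0.1346

Let S = {G1, G3}.
P(S) = 0.485 + 0.044 = 0.529.
P(T ∩ S) = 0.134·0.485 + 0.141·0.044 = 0.06499 + 0.006204 = 0.071194.
P(T | S) = 0.071194 / 0.529 = 0.134582…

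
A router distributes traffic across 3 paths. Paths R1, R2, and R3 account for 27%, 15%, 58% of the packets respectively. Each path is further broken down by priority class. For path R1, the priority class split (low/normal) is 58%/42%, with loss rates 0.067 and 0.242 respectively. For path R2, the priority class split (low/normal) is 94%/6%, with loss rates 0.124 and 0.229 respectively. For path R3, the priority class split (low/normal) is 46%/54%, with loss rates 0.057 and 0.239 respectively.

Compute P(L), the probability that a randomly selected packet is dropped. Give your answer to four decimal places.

0.1475

P(L|R1) = 0.58·0.067 + 0.42·0.242 = 0.03886 + 0.10164 = 0.1405
P(L|R2) = 0.94·0.124 + 0.06·0.229 = 0.11656 + 0.01374 = 0.1303
P(L|R3) = 0.46·0.057 + 0.54·0.239 = 0.02622 + 0.12906 = 0.15528
By total probability over the outer partition,
P(L) = 0.27·0.1405 + 0.15·0.1303 + 0.58·0.15528
      = 0.037935 + 0.019545 + 0.0900624 = 0.1475424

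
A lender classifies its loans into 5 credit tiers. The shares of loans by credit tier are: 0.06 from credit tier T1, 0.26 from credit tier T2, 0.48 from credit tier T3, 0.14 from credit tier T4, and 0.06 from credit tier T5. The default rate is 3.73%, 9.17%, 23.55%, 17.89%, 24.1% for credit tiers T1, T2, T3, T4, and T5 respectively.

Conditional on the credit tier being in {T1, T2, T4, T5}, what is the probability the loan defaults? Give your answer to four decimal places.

Let S = {T1, T2, T4, T5}.
P(S) = 0.06 + 0.26 + 0.14 + 0.06 = 0.52.
P(D ∩ S) = 0.0373·0.06 + 0.0917·0.26 + 0.1789·0.14 + 0.241·0.06 = 0.002238 + 0.023842 + 0.025046 + 0.01446 = 0.065586.
P(D | S) = 0.065586 / 0.52 = 0.126127…

0.1261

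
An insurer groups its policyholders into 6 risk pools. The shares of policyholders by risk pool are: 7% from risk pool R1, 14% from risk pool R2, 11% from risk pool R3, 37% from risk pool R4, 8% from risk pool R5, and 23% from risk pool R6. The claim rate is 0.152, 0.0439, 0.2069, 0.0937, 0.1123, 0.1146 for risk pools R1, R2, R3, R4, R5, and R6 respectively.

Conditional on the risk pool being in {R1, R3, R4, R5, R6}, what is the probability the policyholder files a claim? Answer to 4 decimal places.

P(C|S) ≈ 0.1202

Let S = {R1, R3, R4, R5, R6}.
P(S) = 0.07 + 0.11 + 0.37 + 0.08 + 0.23 = 0.86.
P(C ∩ S) = 0.152·0.07 + 0.2069·0.11 + 0.0937·0.37 + 0.1123·0.08 + 0.1146·0.23 = 0.01064 + 0.022759 + 0.034669 + 0.008984 + 0.026358 = 0.10341.
P(C | S) = 0.10341 / 0.86 = 0.120244…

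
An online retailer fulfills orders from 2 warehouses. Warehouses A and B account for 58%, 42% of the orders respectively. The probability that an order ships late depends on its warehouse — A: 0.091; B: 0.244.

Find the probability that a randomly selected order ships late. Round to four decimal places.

0.1553

P(L) = P(L|A)·P(A) + P(L|B)·P(B)
      = 0.091·0.58 + 0.244·0.42
      = 0.05278 + 0.10248 = 0.15526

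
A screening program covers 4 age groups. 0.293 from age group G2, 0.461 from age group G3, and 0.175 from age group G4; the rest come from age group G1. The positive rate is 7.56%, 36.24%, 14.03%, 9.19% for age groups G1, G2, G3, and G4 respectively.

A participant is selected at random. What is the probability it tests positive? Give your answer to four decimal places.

P(G1) = 1 − (0.293 + 0.461 + 0.175) = 0.071.
By the law of total probability,
P(T) = P(T|G1)·P(G1) + P(T|G2)·P(G2) + P(T|G3)·P(G3) + P(T|G4)·P(G4)
      = 0.0756·0.071 + 0.3624·0.293 + 0.1403·0.461 + 0.0919·0.175
      = 0.0053676 + 0.1061832 + 0.0646783 + 0.0160825 = 0.1923116

P(T) ≈ 0.1923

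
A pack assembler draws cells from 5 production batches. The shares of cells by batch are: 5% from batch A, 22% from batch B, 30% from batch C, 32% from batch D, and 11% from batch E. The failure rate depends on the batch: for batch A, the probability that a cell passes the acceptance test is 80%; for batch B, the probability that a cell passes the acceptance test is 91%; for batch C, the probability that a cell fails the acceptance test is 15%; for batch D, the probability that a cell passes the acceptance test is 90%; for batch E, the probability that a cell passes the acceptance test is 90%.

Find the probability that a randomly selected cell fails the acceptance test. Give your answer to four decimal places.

0.1178

P(F|A) = 1 − 0.8 = 0.2.
P(F|B) = 1 − 0.91 = 0.09.
P(F|D) = 1 − 0.9 = 0.1.
P(F|E) = 1 − 0.9 = 0.1.
P(F) = P(F|A)·P(A) + P(F|B)·P(B) + P(F|C)·P(C) + P(F|D)·P(D) + P(F|E)·P(E)
      = 0.2·0.05 + 0.09·0.22 + 0.15·0.3 + 0.1·0.32 + 0.1·0.11
      = 0.01 + 0.0198 + 0.045 + 0.032 + 0.011 = 0.1178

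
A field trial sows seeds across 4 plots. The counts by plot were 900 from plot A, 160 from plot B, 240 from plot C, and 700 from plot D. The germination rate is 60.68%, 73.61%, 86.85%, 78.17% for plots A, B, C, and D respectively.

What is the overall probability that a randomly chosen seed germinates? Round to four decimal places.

P(G) ≈ 0.7098

Total: 900 + 160 + 240 + 700 = 2000.
P(A) = 900/2000 = 0.45. P(B) = 160/2000 = 0.08. P(C) = 240/2000 = 0.12. P(D) = 700/2000 = 0.35.
Summing over the partition,
P(G) = P(G|A)·P(A) + P(G|B)·P(B) + P(G|C)·P(C) + P(G|D)·P(D)
      = 0.6068·0.45 + 0.7361·0.08 + 0.8685·0.12 + 0.7817·0.35
      = 0.27306 + 0.058888 + 0.10422 + 0.273595 = 0.709763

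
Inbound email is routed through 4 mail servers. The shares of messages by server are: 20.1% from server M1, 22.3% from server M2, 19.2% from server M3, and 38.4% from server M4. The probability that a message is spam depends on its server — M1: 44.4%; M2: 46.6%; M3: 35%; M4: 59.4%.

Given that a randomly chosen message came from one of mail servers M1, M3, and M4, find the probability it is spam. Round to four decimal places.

Let J = {M1, M3, M4}.
P(J) = 0.201 + 0.192 + 0.384 = 0.777.
P(S ∩ J) = 0.444·0.201 + 0.35·0.192 + 0.594·0.384 = 0.089244 + 0.0672 + 0.228096 = 0.38454.
P(S | J) = 0.38454 / 0.777 = 0.494903…

P(S|J) ≈ 0.4949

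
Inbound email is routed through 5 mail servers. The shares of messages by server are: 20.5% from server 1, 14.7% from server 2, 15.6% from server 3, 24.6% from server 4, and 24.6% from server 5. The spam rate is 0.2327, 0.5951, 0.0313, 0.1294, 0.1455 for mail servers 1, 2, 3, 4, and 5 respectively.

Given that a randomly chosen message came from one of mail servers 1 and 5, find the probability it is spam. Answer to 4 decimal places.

P(S|J) ≈ 0.1851

Let J = {1, 5}.
P(J) = 0.205 + 0.246 = 0.451.
P(S ∩ J) = 0.2327·0.205 + 0.1455·0.246 = 0.0477035 + 0.035793 = 0.0834965.
P(S | J) = 0.0834965 / 0.451 = 0.185136…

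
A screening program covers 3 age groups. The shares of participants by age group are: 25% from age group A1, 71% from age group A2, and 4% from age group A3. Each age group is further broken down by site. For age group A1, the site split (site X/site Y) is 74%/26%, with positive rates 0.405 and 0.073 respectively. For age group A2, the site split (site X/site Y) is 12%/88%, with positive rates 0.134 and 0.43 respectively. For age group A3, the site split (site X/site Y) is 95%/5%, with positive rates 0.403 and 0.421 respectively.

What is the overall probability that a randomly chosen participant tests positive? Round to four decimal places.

P(T|A1) = 0.74·0.405 + 0.26·0.073 = 0.2997 + 0.01898 = 0.31868
P(T|A2) = 0.12·0.134 + 0.88·0.43 = 0.01608 + 0.3784 = 0.39448
P(T|A3) = 0.95·0.403 + 0.05·0.421 = 0.38285 + 0.02105 = 0.4039
By total probability over the outer partition,
P(T) = 0.25·0.31868 + 0.71·0.39448 + 0.04·0.4039
      = 0.07967 + 0.2800808 + 0.016156 = 0.3759068

P(T) ≈ 0.3759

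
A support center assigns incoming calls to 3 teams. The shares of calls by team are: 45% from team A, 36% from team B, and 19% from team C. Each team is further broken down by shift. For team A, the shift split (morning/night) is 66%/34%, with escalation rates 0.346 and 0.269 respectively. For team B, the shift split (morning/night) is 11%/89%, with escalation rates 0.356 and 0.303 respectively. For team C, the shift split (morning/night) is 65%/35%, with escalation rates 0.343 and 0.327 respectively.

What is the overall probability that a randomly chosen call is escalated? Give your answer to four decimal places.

P(E) ≈ 0.3192

P(E|A) = 0.66·0.346 + 0.34·0.269 = 0.22836 + 0.09146 = 0.31982
P(E|B) = 0.11·0.356 + 0.89·0.303 = 0.03916 + 0.26967 = 0.30883
P(E|C) = 0.65·0.343 + 0.35·0.327 = 0.22295 + 0.11445 = 0.3374
Then overall,
P(E) = 0.45·0.31982 + 0.36·0.30883 + 0.19·0.3374
      = 0.143919 + 0.1111788 + 0.064106 = 0.3192038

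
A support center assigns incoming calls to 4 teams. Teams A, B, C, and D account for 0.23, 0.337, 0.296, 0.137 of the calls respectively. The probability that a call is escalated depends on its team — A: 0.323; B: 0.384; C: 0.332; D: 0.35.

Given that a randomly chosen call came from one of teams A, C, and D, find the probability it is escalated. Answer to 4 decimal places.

P(E|S) ≈ 0.3326

Let S = {A, C, D}.
P(S) = 0.23 + 0.296 + 0.137 = 0.663.
P(E ∩ S) = 0.323·0.23 + 0.332·0.296 + 0.35·0.137 = 0.07429 + 0.098272 + 0.04795 = 0.220512.
P(E | S) = 0.220512 / 0.663 = 0.332597…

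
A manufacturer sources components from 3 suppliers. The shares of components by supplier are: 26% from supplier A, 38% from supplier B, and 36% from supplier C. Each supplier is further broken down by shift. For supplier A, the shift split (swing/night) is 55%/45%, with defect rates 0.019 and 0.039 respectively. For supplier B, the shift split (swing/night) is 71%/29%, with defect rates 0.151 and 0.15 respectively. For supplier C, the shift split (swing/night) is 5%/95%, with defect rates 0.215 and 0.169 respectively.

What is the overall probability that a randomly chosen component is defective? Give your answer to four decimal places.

0.1262

P(D|A) = 0.55·0.019 + 0.45·0.039 = 0.01045 + 0.01755 = 0.028
P(D|B) = 0.71·0.151 + 0.29·0.15 = 0.10721 + 0.0435 = 0.15071
P(D|C) = 0.05·0.215 + 0.95·0.169 = 0.01075 + 0.16055 = 0.1713
Then overall,
P(D) = 0.26·0.028 + 0.38·0.15071 + 0.36·0.1713
      = 0.00728 + 0.0572698 + 0.061668 = 0.1262178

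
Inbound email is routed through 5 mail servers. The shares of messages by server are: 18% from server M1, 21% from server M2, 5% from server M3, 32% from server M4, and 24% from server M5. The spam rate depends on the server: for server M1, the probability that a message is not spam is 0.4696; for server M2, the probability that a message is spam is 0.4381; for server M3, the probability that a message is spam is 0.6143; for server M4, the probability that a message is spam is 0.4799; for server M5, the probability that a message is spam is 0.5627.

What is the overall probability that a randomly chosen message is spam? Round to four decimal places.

P(S|M1) = 1 − 0.4696 = 0.5304.
Using total probability over the partition,
P(S) = P(S|M1)·P(M1) + P(S|M2)·P(M2) + P(S|M3)·P(M3) + P(S|M4)·P(M4) + P(S|M5)·P(M5)
      = 0.5304·0.18 + 0.4381·0.21 + 0.6143·0.05 + 0.4799·0.32 + 0.5627·0.24
      = 0.095472 + 0.092001 + 0.030715 + 0.153568 + 0.135048 = 0.506804

P(S) ≈ 0.5068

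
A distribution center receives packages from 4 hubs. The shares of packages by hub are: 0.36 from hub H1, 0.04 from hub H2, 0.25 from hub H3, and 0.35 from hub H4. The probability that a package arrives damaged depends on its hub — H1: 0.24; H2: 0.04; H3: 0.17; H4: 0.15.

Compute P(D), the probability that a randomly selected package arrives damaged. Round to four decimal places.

P(D) = P(D|H1)·P(H1) + P(D|H2)·P(H2) + P(D|H3)·P(H3) + P(D|H4)·P(H4)
      = 0.24·0.36 + 0.04·0.04 + 0.17·0.25 + 0.15·0.35
      = 0.0864 + 0.0016 + 0.0425 + 0.0525 = 0.183

P(D) ≈ 0.1830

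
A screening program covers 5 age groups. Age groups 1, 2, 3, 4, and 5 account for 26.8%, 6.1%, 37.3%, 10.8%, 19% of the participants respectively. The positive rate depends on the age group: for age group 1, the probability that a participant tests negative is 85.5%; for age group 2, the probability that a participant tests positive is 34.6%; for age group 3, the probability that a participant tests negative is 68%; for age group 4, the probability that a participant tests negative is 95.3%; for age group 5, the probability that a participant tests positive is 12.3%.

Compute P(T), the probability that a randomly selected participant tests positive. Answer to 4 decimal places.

P(T) ≈ 0.2078

P(T|1) = 1 − 0.855 = 0.145.
P(T|3) = 1 − 0.68 = 0.32.
P(T|4) = 1 − 0.953 = 0.047.
Using total probability over the partition,
P(T) = P(T|1)·P(1) + P(T|2)·P(2) + P(T|3)·P(3) + P(T|4)·P(4) + P(T|5)·P(5)
      = 0.145·0.268 + 0.346·0.061 + 0.32·0.373 + 0.047·0.108 + 0.123·0.19
      = 0.03886 + 0.021106 + 0.11936 + 0.005076 + 0.02337 = 0.207772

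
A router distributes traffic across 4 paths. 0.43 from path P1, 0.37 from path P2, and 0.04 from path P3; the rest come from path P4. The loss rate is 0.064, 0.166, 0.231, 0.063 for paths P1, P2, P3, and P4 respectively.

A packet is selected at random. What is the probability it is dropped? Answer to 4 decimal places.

P(L) ≈ 0.1083

P(P4) = 1 − (0.43 + 0.37 + 0.04) = 0.16.
P(L) = P(L|P1)·P(P1) + P(L|P2)·P(P2) + P(L|P3)·P(P3) + P(L|P4)·P(P4)
      = 0.064·0.43 + 0.166·0.37 + 0.231·0.04 + 0.063·0.16
      = 0.02752 + 0.06142 + 0.00924 + 0.01008 = 0.10826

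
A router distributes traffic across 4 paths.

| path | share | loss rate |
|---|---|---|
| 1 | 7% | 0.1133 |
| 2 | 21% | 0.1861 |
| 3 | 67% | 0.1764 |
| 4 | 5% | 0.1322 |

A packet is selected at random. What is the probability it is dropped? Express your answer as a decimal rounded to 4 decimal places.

Summing over the partition,
P(L) = P(L|1)·P(1) + P(L|2)·P(2) + P(L|3)·P(3) + P(L|4)·P(4)
      = 0.1133·0.07 + 0.1861·0.21 + 0.1764·0.67 + 0.1322·0.05
      = 0.007931 + 0.039081 + 0.118188 + 0.00661 = 0.17181

P(L) ≈ 0.1718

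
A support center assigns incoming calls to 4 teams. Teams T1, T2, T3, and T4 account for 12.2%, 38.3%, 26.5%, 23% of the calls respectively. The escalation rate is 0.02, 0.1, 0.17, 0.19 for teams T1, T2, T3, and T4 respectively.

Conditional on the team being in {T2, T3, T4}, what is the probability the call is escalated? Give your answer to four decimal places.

Let S = {T2, T3, T4}.
P(S) = 0.383 + 0.265 + 0.23 = 0.878.
P(E ∩ S) = 0.1·0.383 + 0.17·0.265 + 0.19·0.23 = 0.0383 + 0.04505 + 0.0437 = 0.12705.
P(E | S) = 0.12705 / 0.878 = 0.144704…

0.1447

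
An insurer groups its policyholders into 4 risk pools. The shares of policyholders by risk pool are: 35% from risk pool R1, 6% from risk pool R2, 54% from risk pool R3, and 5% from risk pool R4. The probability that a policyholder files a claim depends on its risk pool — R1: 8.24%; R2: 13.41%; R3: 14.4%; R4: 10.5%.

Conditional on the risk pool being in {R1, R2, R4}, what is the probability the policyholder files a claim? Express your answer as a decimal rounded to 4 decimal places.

P(C|S) ≈ 0.0916

Let S = {R1, R2, R4}.
P(S) = 0.35 + 0.06 + 0.05 = 0.46.
P(C ∩ S) = 0.0824·0.35 + 0.1341·0.06 + 0.105·0.05 = 0.02884 + 0.008046 + 0.00525 = 0.042136.
P(C | S) = 0.042136 / 0.46 = 0.091600…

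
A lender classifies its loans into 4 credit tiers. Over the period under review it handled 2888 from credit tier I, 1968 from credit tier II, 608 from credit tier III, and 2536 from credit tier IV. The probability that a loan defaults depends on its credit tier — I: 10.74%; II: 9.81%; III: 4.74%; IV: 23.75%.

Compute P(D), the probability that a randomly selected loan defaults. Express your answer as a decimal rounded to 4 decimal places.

Total: 2888 + 1968 + 608 + 2536 = 8000.
P(I) = 2888/8000 = 0.361. P(II) = 1968/8000 = 0.246. P(III) = 608/8000 = 0.076. P(IV) = 2536/8000 = 0.317.
Summing over the partition,
P(D) = P(D|I)·P(I) + P(D|II)·P(II) + P(D|III)·P(III) + P(D|IV)·P(IV)
      = 0.1074·0.361 + 0.0981·0.246 + 0.0474·0.076 + 0.2375·0.317
      = 0.0387714 + 0.0241326 + 0.0036024 + 0.0752875 = 0.1417939

0.1418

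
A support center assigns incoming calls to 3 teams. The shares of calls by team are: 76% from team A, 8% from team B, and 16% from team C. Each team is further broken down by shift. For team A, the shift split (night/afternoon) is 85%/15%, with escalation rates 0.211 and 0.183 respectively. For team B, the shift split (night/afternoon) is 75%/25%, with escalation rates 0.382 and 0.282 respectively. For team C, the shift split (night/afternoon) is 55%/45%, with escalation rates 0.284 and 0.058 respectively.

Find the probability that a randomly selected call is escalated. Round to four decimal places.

0.2149

P(E|A) = 0.85·0.211 + 0.15·0.183 = 0.17935 + 0.02745 = 0.2068
P(E|B) = 0.75·0.382 + 0.25·0.282 = 0.2865 + 0.0705 = 0.357
P(E|C) = 0.55·0.284 + 0.45·0.058 = 0.1562 + 0.0261 = 0.1823
Then overall,
P(E) = 0.76·0.2068 + 0.08·0.357 + 0.16·0.1823
      = 0.157168 + 0.02856 + 0.029168 = 0.214896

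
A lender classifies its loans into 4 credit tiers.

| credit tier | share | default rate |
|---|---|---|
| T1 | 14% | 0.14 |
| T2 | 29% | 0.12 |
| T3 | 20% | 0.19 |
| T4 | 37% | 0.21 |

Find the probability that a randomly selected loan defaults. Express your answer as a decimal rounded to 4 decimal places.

0.1701

Using total probability over the partition,
P(D) = P(D|T1)·P(T1) + P(D|T2)·P(T2) + P(D|T3)·P(T3) + P(D|T4)·P(T4)
      = 0.14·0.14 + 0.12·0.29 + 0.19·0.2 + 0.21·0.37
      = 0.0196 + 0.0348 + 0.038 + 0.0777 = 0.1701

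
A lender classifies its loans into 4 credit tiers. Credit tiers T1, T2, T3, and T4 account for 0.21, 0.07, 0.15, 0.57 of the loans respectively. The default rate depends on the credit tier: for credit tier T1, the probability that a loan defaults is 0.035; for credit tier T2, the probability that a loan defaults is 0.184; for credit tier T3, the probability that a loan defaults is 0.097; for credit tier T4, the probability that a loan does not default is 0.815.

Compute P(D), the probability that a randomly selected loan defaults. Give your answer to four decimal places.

P(D|T4) = 1 − 0.815 = 0.185.
By the law of total probability,
P(D) = P(D|T1)·P(T1) + P(D|T2)·P(T2) + P(D|T3)·P(T3) + P(D|T4)·P(T4)
      = 0.035·0.21 + 0.184·0.07 + 0.097·0.15 + 0.185·0.57
      = 0.00735 + 0.01288 + 0.01455 + 0.10545 = 0.14023

0.1402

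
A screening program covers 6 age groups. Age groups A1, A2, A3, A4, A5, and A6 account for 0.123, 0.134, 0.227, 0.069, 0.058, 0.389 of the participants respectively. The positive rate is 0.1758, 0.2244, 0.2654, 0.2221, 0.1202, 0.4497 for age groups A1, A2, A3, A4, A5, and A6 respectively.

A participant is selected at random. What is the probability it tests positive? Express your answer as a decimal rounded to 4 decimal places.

Using total probability over the partition,
P(T) = P(T|A1)·P(A1) + P(T|A2)·P(A2) + P(T|A3)·P(A3) + P(T|A4)·P(A4) + P(T|A5)·P(A5) + P(T|A6)·P(A6)
      = 0.1758·0.123 + 0.2244·0.134 + 0.2654·0.227 + 0.2221·0.069 + 0.1202·0.058 + 0.4497·0.389
      = 0.0216234 + 0.0300696 + 0.0602458 + 0.0153249 + 0.0069716 + 0.1749333 = 0.3091686

0.3092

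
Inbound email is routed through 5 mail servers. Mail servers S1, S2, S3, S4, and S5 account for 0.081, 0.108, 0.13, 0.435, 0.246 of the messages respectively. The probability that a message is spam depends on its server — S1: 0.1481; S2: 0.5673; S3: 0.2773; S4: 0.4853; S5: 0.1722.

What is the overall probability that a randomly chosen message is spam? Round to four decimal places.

Summing over the partition,
P(S) = P(S|S1)·P(S1) + P(S|S2)·P(S2) + P(S|S3)·P(S3) + P(S|S4)·P(S4) + P(S|S5)·P(S5)
      = 0.1481·0.081 + 0.5673·0.108 + 0.2773·0.13 + 0.4853·0.435 + 0.1722·0.246
      = 0.0119961 + 0.0612684 + 0.036049 + 0.2111055 + 0.0423612 = 0.3627802

0.3628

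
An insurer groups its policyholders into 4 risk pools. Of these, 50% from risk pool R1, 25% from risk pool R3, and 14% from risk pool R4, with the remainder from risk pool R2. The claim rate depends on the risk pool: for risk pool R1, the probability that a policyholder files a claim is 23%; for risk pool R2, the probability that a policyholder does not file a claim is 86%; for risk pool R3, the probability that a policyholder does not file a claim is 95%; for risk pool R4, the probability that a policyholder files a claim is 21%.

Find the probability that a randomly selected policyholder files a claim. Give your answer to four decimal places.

P(R2) = 1 − (0.5 + 0.25 + 0.14) = 0.11.
P(C|R2) = 1 − 0.86 = 0.14.
P(C|R3) = 1 − 0.95 = 0.05.
P(C) = P(C|R1)·P(R1) + P(C|R2)·P(R2) + P(C|R3)·P(R3) + P(C|R4)·P(R4)
      = 0.23·0.5 + 0.14·0.11 + 0.05·0.25 + 0.21·0.14
      = 0.115 + 0.0154 + 0.0125 + 0.0294 = 0.1723

0.1723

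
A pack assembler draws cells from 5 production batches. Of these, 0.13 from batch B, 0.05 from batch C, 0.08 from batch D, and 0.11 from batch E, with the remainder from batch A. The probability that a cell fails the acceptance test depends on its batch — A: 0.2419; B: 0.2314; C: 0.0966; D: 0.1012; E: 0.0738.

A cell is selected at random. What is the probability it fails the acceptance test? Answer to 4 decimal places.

P(A) = 1 − (0.13 + 0.05 + 0.08 + 0.11) = 0.63.
By the law of total probability,
P(F) = P(F|A)·P(A) + P(F|B)·P(B) + P(F|C)·P(C) + P(F|D)·P(D) + P(F|E)·P(E)
      = 0.2419·0.63 + 0.2314·0.13 + 0.0966·0.05 + 0.1012·0.08 + 0.0738·0.11
      = 0.152397 + 0.030082 + 0.00483 + 0.008096 + 0.008118 = 0.203523

0.2035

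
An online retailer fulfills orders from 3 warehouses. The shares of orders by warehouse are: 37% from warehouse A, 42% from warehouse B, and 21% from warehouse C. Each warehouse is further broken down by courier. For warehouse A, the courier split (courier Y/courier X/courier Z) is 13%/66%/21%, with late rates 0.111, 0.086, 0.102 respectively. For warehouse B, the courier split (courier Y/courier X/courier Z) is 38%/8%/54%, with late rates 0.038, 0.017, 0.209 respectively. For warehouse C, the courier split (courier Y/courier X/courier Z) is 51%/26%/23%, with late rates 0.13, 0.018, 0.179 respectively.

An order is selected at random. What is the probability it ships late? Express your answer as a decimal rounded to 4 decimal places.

P(L|A) = 0.13·0.111 + 0.66·0.086 + 0.21·0.102 = 0.01443 + 0.05676 + 0.02142 = 0.09261
P(L|B) = 0.38·0.038 + 0.08·0.017 + 0.54·0.209 = 0.01444 + 0.00136 + 0.11286 = 0.12866
P(L|C) = 0.51·0.13 + 0.26·0.018 + 0.23·0.179 = 0.0663 + 0.00468 + 0.04117 = 0.11215
By total probability over the outer partition,
P(L) = 0.37·0.09261 + 0.42·0.12866 + 0.21·0.11215
      = 0.0342657 + 0.0540372 + 0.0235515 = 0.1118544

0.1119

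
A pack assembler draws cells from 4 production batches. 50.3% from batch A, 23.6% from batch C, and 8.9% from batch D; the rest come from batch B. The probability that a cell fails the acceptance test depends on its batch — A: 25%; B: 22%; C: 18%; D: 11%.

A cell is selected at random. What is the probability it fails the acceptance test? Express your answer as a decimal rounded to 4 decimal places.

P(B) = 1 − (0.503 + 0.236 + 0.089) = 0.172.
Summing over the partition,
P(F) = P(F|A)·P(A) + P(F|B)·P(B) + P(F|C)·P(C) + P(F|D)·P(D)
      = 0.25·0.503 + 0.22·0.172 + 0.18·0.236 + 0.11·0.089
      = 0.12575 + 0.03784 + 0.04248 + 0.00979 = 0.21586

0.2159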